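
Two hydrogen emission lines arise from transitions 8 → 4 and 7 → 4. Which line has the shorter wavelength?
8 → 4

Calculate the energy for each transition:

Transition 8 → 4:
ΔE₁ = |E_4 - E_8| = |-13.6057/4² - (-13.6057/8²)|
ΔE₁ = |-0.850356250000 - (-0.212589062500)| = 0.637767188 eV

Transition 7 → 4:
ΔE₂ = |E_4 - E_7| = |-13.6057/4² - (-13.6057/7²)|
ΔE₂ = |-0.850356250000 - (-0.277667346939)| = 0.572688903 eV

Since 0.637767188 eV > 0.572688903 eV, the transition 8 → 4 emits the more energetic photon.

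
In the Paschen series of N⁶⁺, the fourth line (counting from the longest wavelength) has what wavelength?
20.5035 nm

The lines of a series are numbered from the longest wavelength (smallest ΔE) outward; the fourth line is the transition from n = n_f + 4 to n_f.
The Paschen series has all transitions ending at n_f = 3.

For N⁶⁺ (Z = 7), the fourth line (δ-line) is the jump from n = 7 to n = 3:
E_7 = -13.6057 × 7² / 7² = -13.605700 eV
E_3 = -13.6057 × 7² / 3² = -74.075478 eV
ΔE = E_7 - E_3 = 60.469778 eV

λ = hc/E = 1239.84 eV·nm / 60.469778 eV
λ = 20.5035 nm

This is the δ-line of the Paschen series in N⁶⁺.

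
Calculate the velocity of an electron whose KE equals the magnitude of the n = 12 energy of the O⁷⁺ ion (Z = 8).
1.46e+06 m/s (or 0.486490% of c)

The binding energy at n = 12 for O⁷⁺ is:
E_12 = -13.6057 × 8²/12² = -6.04697778 eV
|E_12| = 6.04697778 eV

Convert to Joules:
KE = 6.04697778 eV × (1.602177 × 10⁻¹⁹ J/eV) = 9.6883e-19 J

Using KE = ½mv²:
v = √(2·KE/m_e)
v = √(2 × 9.6883e-19 J / 9.10938 × 10⁻³¹ kg)
v = 1.46e+06 m/s

This is approximately 0.486490% the speed of light.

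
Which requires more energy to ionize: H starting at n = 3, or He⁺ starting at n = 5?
He⁺ at n = 5 (E = -2.177 eV)

Using E_n = -13.6057 Z² / n² eV:

H (Z = 1) at n = 3:
E = -13.6057 × 1² / 3² = -13.6057 × 1 / 9 = -1.511744 eV

He⁺ (Z = 2) at n = 5:
E = -13.6057 × 2² / 5² = -13.6057 × 4 / 25 = -2.176912 eV

Since -2.176912 eV < -1.511744 eV,
He⁺ at n = 5 is more tightly bound (requires more energy to ionize).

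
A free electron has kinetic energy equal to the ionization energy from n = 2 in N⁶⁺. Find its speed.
7.657e+06 m/s (or 2.554077% of c)

The binding energy at n = 2 for N⁶⁺ is:
E_2 = -13.6057 × 7²/2² = -166.66982500 eV
|E_2| = 166.66982500 eV

Convert to Joules:
KE = 166.66982500 eV × (1.602177 × 10⁻¹⁹ J/eV) = 2.67035e-17 J

Using KE = ½mv²:
v = √(2·KE/m_e)
v = √(2 × 2.67035e-17 J / 9.10938 × 10⁻³¹ kg)
v = 7.657e+06 m/s

This is approximately 2.554077% the speed of light.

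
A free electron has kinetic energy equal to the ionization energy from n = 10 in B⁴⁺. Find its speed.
1.09385e+06 m/s (or 0.365% of c)

The binding energy at n = 10 for B⁴⁺ is:
E_10 = -13.6057 × 5²/10² = -3.40142500 eV
|E_10| = 3.40142500 eV

Convert to Joules:
KE = 3.40142500 eV × (1.602177 × 10⁻¹⁹ J/eV) = 5.4496849e-19 J

Using KE = ½mv²:
v = √(2·KE/m_e)
v = √(2 × 5.4496849e-19 J / 9.10938 × 10⁻³¹ kg)
v = 1.09385e+06 m/s

This is approximately 0.365% the speed of light.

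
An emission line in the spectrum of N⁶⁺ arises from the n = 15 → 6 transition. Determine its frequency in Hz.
3.761e+15 Hz

First, find the transition energy:
E_15 = -13.6057 × 7² / 15² = -2.9630191 eV
E_6 = -13.6057 × 7² / 6² = -18.5188694 eV
|ΔE| = |E_6 - E_15| = 15.5558503 eV

Convert to Joules: E = 15.5558503 eV × (1.602177 × 10⁻¹⁹ J/eV) = 2.49232e-18 J

Using E = hf:
f = E/h = 2.49232e-18 J / (6.62607 × 10⁻³⁴ J·s)
f = 3.761e+15 Hz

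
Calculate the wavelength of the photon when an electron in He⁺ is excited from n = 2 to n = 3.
164.02772 nm

First, find the transition energy using E_n = -13.6057 Z² / n² eV:
E_2 = -13.6057 × 2² / 2² = -13.605700000 eV
E_3 = -13.6057 × 2² / 3² = -6.046977778 eV

Photon energy: |ΔE| = |E_3 - E_2| = 7.558722222 eV

Convert to wavelength using E = hc/λ with hc = 1239.84 eV·nm:
λ = hc/E = 1239.84 eV·nm / 7.558722222 eV
λ = 164.02772 nm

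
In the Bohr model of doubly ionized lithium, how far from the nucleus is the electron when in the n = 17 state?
5.0977 nm (or 50.9774 Å)

The Bohr radius formula is:
r_n = n² a₀ / Z

where a₀ = 0.0529177 nm is the Bohr radius.

For Li²⁺ (Z = 3) at n = 17:
r_17 = 17² × 0.0529177 nm / 3
r_17 = 289 × 0.0529177 nm / 3
r_17 = 15.29322 nm / 3
r_17 = 5.0977 nm

The electron orbits at approximately 5.0977 nm from the nucleus.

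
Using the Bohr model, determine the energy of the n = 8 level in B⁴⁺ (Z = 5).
-5.314727 eV

For hydrogen-like ions, the energy levels scale with Z²:
E_n = -13.6057 Z² / n² eV

For B⁴⁺ (Z = 5) at n = 8:
E_8 = -13.6057 × 5² / 8²
E_8 = -13.6057 × 25 / 64
E_8 = -340.1425 / 64
E_8 = -5.314727 eV

The energy is 25 times more negative than hydrogen at the same n due to the stronger nuclear charge.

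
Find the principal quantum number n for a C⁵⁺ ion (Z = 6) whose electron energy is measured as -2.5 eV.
n = 14

The exact energy levels follow E_n = -13.6057 Z² / n² eV with Z = 6.

The measured value (-2.5 eV) is reported to only 2 significant figures, so we must test candidate n values and see which one matches to that precision.

Candidate energies:
  n = 12:  E = -13.6057 × 6² / 12² = -3.401425 eV
  n = 13:  E = -13.6057 × 6² / 13² = -2.898256 eV
  n = 14:  E = -13.6057 × 6² / 14² = -2.499006 eV  ← matches
  n = 15:  E = -13.6057 × 6² / 15² = -2.176912 eV
  n = 16:  E = -13.6057 × 6² / 16² = -1.913302 eV

Checking against the measurement of -2.5 eV (2 sig figs), only n = 14 agrees:
E_14 = -2.499006 eV, which rounds to -2.5 eV ✓

Therefore n = 14.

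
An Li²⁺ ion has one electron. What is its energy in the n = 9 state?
-1.512 eV

For hydrogen-like ions, the energy levels scale with Z²:
E_n = -13.6057 Z² / n² eV

For Li²⁺ (Z = 3) at n = 9:
E_9 = -13.6057 × 3² / 9²
E_9 = -13.6057 × 9 / 81
E_9 = -122.4513 / 81
E_9 = -1.512 eV

The energy is 9 times more negative than hydrogen at the same n due to the stronger nuclear charge.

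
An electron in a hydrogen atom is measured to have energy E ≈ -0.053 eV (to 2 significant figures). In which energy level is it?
n = 16

The exact energy levels follow E_n = -13.6057 eV / n².

The measured value (-0.053 eV) is reported to only 2 significant figures, so we must test candidate n values and see which one matches to that precision.

Candidate energies:
  n = 14:  E = -13.6057/14² = -0.06942 eV
  n = 15:  E = -13.6057/15² = -0.06047 eV
  n = 16:  E = -13.6057/16² = -0.05315 eV  ← matches
  n = 17:  E = -13.6057/17² = -0.04708 eV
  n = 18:  E = -13.6057/18² = -0.04199 eV

Checking against the measurement of -0.053 eV (2 sig figs), only n = 16 agrees:
E_16 = -0.05315 eV, which rounds to -0.053 eV ✓

Therefore n = 16.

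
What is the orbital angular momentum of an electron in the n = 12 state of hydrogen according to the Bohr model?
1.2655e-33 J·s (or 12ℏ)

In the Bohr model, angular momentum is quantized:
L = nℏ

where ℏ = h/(2π) = 1.054572e-34 J·s

For n = 12:
L = 12 × 1.054572e-34 J·s
L = 1.2655e-33 J·s

This can also be written as L = 12ℏ.
The angular momentum is an integer multiple of the reduced Planck constant.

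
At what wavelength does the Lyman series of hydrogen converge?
91.12651 nm

The series limit corresponds to the transition from n = ∞ to n = 1.
This is the highest energy (shortest wavelength) transition in the Lyman series.

E_∞ = 0 eV
E_1 = -13.6057 / 1² = -13.6057000 eV

Energy at series limit:
ΔE = E_∞ - E_1 = 0 - (-13.6057000) = 13.6057000 eV
λ = hc/E = 1239.84 eV·nm / 13.6057000 eV = 91.12651 nm

This energy equals the ionization energy from the n = 1 state of hydrogen.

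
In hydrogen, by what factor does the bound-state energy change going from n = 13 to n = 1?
169.000

Using E_n = -13.6057 Z² / n² eV with Z = 1:

E_1 = -13.6057 / 1² = -13.6057 / 1 = -13.605700000 eV
E_13 = -13.6057 / 13² = -13.6057 / 169 = -0.080507101 eV

The ratio is:
E_1/E_13 = (-13.605700000) / (-0.080507101)
E_1/E_13 = (-13.6057/1) / (-13.6057/169)
E_1/E_13 = 169/1
E_1/E_13 = 169.000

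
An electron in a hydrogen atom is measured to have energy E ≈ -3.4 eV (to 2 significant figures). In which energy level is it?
n = 2

The exact energy levels follow E_n = -13.6057 eV / n².

The measured value (-3.4 eV) is reported to only 2 significant figures, so we must test candidate n values and see which one matches to that precision.

Candidate energies:
  n = 1:  E = -13.6057/1² = -13.60570 eV
  n = 2:  E = -13.6057/2² = -3.40143 eV  ← matches
  n = 3:  E = -13.6057/3² = -1.51174 eV
  n = 4:  E = -13.6057/4² = -0.85036 eV

Checking against the measurement of -3.4 eV (2 sig figs), only n = 2 agrees:
E_2 = -3.40143 eV, which rounds to -3.4 eV ✓

Therefore n = 2.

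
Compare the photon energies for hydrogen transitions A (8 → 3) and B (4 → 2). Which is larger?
4 → 2

Calculate the energy for each transition:

Transition 8 → 3:
ΔE₁ = |E_3 - E_8| = |-13.6057/3² - (-13.6057/8²)|
ΔE₁ = |-1.511744444444 - (-0.212589062500)| = 1.299155382 eV

Transition 4 → 2:
ΔE₂ = |E_2 - E_4| = |-13.6057/2² - (-13.6057/4²)|
ΔE₂ = |-3.401425000000 - (-0.850356250000)| = 2.551068750 eV

Since 2.551068750 eV > 1.299155382 eV, the transition 4 → 2 emits the more energetic photon.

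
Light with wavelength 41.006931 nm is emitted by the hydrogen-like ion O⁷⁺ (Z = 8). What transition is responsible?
n = 6 → n = 4

First, find the photon energy from the wavelength (hc = 1239.84 eV·nm):
E = hc/λ = 1239.84 eV·nm / 41.006931 nm = 30.234889 eV

The energy levels of O⁷⁺ satisfy E_n = -13.6057 × 8² / n² eV, so an emission n_i → n_f releases
ΔE = 13.6057 × 8² × (1/n_f² − 1/n_i²) eV.

Setting ΔE equal to the photon energy:
1/n_f² − 1/n_i² = 30.234889 / (13.6057 × 8²) = 0.034722222

Since 1/n_i² must be positive, we need 1/n_f² > 0.034722222, i.e. n_f ≤ 5. For each allowed n_f, solve n_i = (1/n_f² − 0.034722222)^(−1/2) and check whether it is a whole number:
  n_f = 1: 1/n_i² = 1.000000000 − 0.034722222 = 0.965277778 → n_i = 1.018  (not an integer) ✗
  n_f = 2: 1/n_i² = 0.250000000 − 0.034722222 = 0.215277778 → n_i = 2.155  (not an integer) ✗
  n_f = 3: 1/n_i² = 0.111111111 − 0.034722222 = 0.076388889 → n_i = 3.618  (not an integer) ✗
  n_f = 4: 1/n_i² = 0.062500000 − 0.034722222 = 0.027777778 → n_i = 6.000  → integer, n_i = 6 ✓
  n_f = 5: 1/n_i² = 0.040000000 − 0.034722222 = 0.005277778 → n_i = 13.765  (not an integer) ✗

Only n_f = 4 gives an integer upper level, n_i = 6.

The transition is from n = 6 to n = 4 (emission).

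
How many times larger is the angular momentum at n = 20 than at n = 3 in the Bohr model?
6.6667

In the Bohr model, L_n = nℏ, so the ratio is purely the ratio of quantum numbers:

L_20/L_3 = 20ℏ / 3ℏ = 20/3 = 6.6667

The angular momentum scales linearly with n.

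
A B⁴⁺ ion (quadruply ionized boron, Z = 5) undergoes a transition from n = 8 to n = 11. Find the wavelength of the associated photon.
495.21664 nm

First, find the transition energy using E_n = -13.6057 Z² / n² eV:
E_8 = -13.6057 × 5² / 8² = -5.314726563 eV
E_11 = -13.6057 × 5² / 11² = -2.811095041 eV

Photon energy: |ΔE| = |E_11 - E_8| = 2.503631522 eV

Convert to wavelength using E = hc/λ with hc = 1239.84 eV·nm:
λ = hc/E = 1239.84 eV·nm / 2.503631522 eV
λ = 495.21664 nm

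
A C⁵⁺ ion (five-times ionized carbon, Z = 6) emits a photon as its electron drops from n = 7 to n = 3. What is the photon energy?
44.42678 eV

The energy levels are E_n = -13.6057 Z² eV / n².

Energy at n = 7: E_7 = -13.6057 × 6² / 7² = -9.99602449 eV
Energy at n = 3: E_3 = -13.6057 × 6² / 3² = -54.42280000 eV

For emission (electron falling to lower state), the photon energy is:
E_photon = E_7 - E_3 = |-9.99602449 - (-54.42280000)|
E_photon = 44.42678 eV

This energy is carried away by the emitted photon.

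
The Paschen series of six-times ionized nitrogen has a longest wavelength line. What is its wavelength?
38.257 nm

The longest wavelength corresponds to the smallest energy transition in the series.
The Paschen series has all transitions ending at n_f = 3.

For N⁶⁺ (Z = 7), the first line (α-line) is the jump from n = 4 to n = 3:
E_4 = -13.6057 × 7² / 4² = -41.66746 eV
E_3 = -13.6057 × 7² / 3² = -74.07548 eV
ΔE = E_4 - E_3 = 32.40802 eV

λ = hc/E = 1239.84 eV·nm / 32.40802 eV
λ = 38.257 nm

This is the α-line of the Paschen series in N⁶⁺.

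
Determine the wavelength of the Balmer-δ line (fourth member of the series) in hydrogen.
410.0693 nm

The lines of a series are numbered from the longest wavelength (smallest ΔE) outward; the fourth line is the transition from n = n_f + 4 to n_f.
The Balmer series has all transitions ending at n_f = 2.

For H, the fourth line (δ-line) is the jump from n = 6 to n = 2:
E_6 = -13.6057 / 6² = -0.37793611 eV
E_2 = -13.6057 / 2² = -3.40142500 eV
ΔE = E_6 - E_2 = 3.02348889 eV

λ = hc/E = 1239.84 eV·nm / 3.02348889 eV
λ = 410.0693 nm

This is the δ-line of the Balmer series in H.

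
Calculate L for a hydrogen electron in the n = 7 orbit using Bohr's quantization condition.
7.3820e-34 J·s (or 7ℏ)

In the Bohr model, angular momentum is quantized:
L = nℏ

where ℏ = h/(2π) = 1.054572e-34 J·s

For n = 7:
L = 7 × 1.054572e-34 J·s
L = 7.3820e-34 J·s

This can also be written as L = 7ℏ.
The angular momentum is an integer multiple of the reduced Planck constant.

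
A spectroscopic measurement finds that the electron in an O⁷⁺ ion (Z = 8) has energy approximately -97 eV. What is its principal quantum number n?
n = 3

The exact energy levels follow E_n = -13.6057 Z² / n² eV with Z = 8.

The measured value (-97 eV) is reported to only 2 significant figures, so we must test candidate n values and see which one matches to that precision.

Candidate energies:
  n = 1:  E = -13.6057 × 8² / 1² = -870.76480 eV
  n = 2:  E = -13.6057 × 8² / 2² = -217.69120 eV
  n = 3:  E = -13.6057 × 8² / 3² = -96.75164 eV  ← matches
  n = 4:  E = -13.6057 × 8² / 4² = -54.42280 eV
  n = 5:  E = -13.6057 × 8² / 5² = -34.83059 eV

Checking against the measurement of -97 eV (2 sig figs), only n = 3 agrees:
E_3 = -96.75164 eV, which rounds to -97 eV ✓

Therefore n = 3.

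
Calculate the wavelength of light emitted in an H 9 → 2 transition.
383.441 nm

First, find the transition energy using E_n = -13.6057 / n² eV:
E_9 = -13.6057 / 9² = -0.1679716 eV
E_2 = -13.6057 / 2² = -3.4014250 eV

Photon energy: |ΔE| = |E_2 - E_9| = 3.2334534 eV

Convert to wavelength using E = hc/λ with hc = 1239.84 eV·nm:
λ = hc/E = 1239.84 eV·nm / 3.2334534 eV
λ = 383.441 nm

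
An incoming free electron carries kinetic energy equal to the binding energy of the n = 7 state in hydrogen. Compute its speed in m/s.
3.1253e+05 m/s (or 0.10425% of c)

The binding energy at n = 7 for hydrogen is:
E_7 = -13.6057/7² = -0.27766735 eV
|E_7| = 0.27766735 eV

Convert to Joules:
KE = 0.27766735 eV × (1.602177 × 10⁻¹⁹ J/eV) = 4.448722e-20 J

Using KE = ½mv²:
v = √(2·KE/m_e)
v = √(2 × 4.448722e-20 J / 9.10938 × 10⁻³¹ kg)
v = 3.1253e+05 m/s

This is approximately 0.10425% the speed of light.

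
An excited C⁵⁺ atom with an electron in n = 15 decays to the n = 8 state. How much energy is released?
5.47629 eV

The energy levels are E_n = -13.6057 Z² eV / n².

Energy at n = 15: E_15 = -13.6057 × 6² / 15² = -2.17691200 eV
Energy at n = 8: E_8 = -13.6057 × 6² / 8² = -7.65320625 eV

For emission (electron falling to lower state), the photon energy is:
E_photon = E_15 - E_8 = |-2.17691200 - (-7.65320625)|
E_photon = 5.47629 eV

This energy is carried away by the emitted photon.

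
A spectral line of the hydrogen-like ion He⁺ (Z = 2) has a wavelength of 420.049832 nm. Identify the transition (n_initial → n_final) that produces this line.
n = 11 → n = 4

First, find the photon energy from the wavelength (hc = 1239.84 eV·nm):
E = hc/λ = 1239.84 eV·nm / 420.049832 nm = 2.9516498 eV

The energy levels of He⁺ satisfy E_n = -13.6057 × 2² / n² eV, so an emission n_i → n_f releases
ΔE = 13.6057 × 2² × (1/n_f² − 1/n_i²) eV.

Setting ΔE equal to the photon energy:
1/n_f² − 1/n_i² = 2.9516498 / (13.6057 × 2²) = 0.054235537

Since 1/n_i² must be positive, we need 1/n_f² > 0.054235537, i.e. n_f ≤ 4. For each allowed n_f, solve n_i = (1/n_f² − 0.054235537)^(−1/2) and check whether it is a whole number:
  n_f = 1: 1/n_i² = 1.000000000 − 0.054235537 = 0.945764463 → n_i = 1.028  (not an integer) ✗
  n_f = 2: 1/n_i² = 0.250000000 − 0.054235537 = 0.195764463 → n_i = 2.260  (not an integer) ✗
  n_f = 3: 1/n_i² = 0.111111111 − 0.054235537 = 0.056875574 → n_i = 4.193  (not an integer) ✗
  n_f = 4: 1/n_i² = 0.062500000 − 0.054235537 = 0.008264463 → n_i = 11.000  → integer, n_i = 11 ✓

Only n_f = 4 gives an integer upper level, n_i = 11.

The transition is from n = 11 to n = 4 (emission).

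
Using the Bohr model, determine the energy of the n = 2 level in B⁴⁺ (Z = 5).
-85.036 eV

For hydrogen-like ions, the energy levels scale with Z²:
E_n = -13.6057 Z² / n² eV

For B⁴⁺ (Z = 5) at n = 2:
E_2 = -13.6057 × 5² / 2²
E_2 = -13.6057 × 25 / 4
E_2 = -340.1425 / 4
E_2 = -85.036 eV

The energy is 25 times more negative than hydrogen at the same n due to the stronger nuclear charge.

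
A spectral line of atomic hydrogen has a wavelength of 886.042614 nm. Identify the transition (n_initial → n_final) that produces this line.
n = 11 → n = 3

First, find the photon energy from the wavelength (hc = 1239.84 eV·nm):
E = hc/λ = 1239.84 eV·nm / 886.042614 nm = 1.3993006 eV

The energy levels of hydrogen satisfy E_n = -13.6057 / n² eV, so an emission n_i → n_f releases
ΔE = 13.6057 × (1/n_f² − 1/n_i²) eV.

Setting ΔE equal to the photon energy:
1/n_f² − 1/n_i² = 1.3993006 / 13.6057 = 0.10284665

Since 1/n_i² must be positive, we need 1/n_f² > 0.10284665, i.e. n_f ≤ 3. For each allowed n_f, solve n_i = (1/n_f² − 0.10284665)^(−1/2) and check whether it is a whole number:
  n_f = 1: 1/n_i² = 1.00000000 − 0.10284665 = 0.89715335 → n_i = 1.056  (not an integer) ✗
  n_f = 2: 1/n_i² = 0.25000000 − 0.10284665 = 0.14715335 → n_i = 2.607  (not an integer) ✗
  n_f = 3: 1/n_i² = 0.11111111 − 0.10284665 = 0.00826446 → n_i = 11.000  → integer, n_i = 11 ✓

Only n_f = 3 gives an integer upper level, n_i = 11.

The transition is from n = 11 to n = 3 (emission).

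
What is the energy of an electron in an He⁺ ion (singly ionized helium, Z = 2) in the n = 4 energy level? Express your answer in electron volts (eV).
-3.4014 eV

The energy levels of a hydrogen-like atom are given by:
E_n = -13.6057 Z² / n² eV  (with Z = 2 for He⁺)

For n = 4:
E_4 = -13.6057 × 2² / 4²
E_4 = -13.6057 × 4 / 16
E_4 = -3.4014 eV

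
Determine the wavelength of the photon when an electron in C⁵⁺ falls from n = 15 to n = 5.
71.192588 nm

First, find the transition energy using E_n = -13.6057 Z² / n² eV:
E_15 = -13.6057 × 6² / 15² = -2.17691200 eV
E_5 = -13.6057 × 6² / 5² = -19.59220800 eV

Photon energy: |ΔE| = |E_5 - E_15| = 17.41529600 eV

Convert to wavelength using E = hc/λ with hc = 1239.84 eV·nm:
λ = hc/E = 1239.84 eV·nm / 17.41529600 eV
λ = 71.192588 nm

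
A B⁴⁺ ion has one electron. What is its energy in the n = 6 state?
-9.448403 eV

For hydrogen-like ions, the energy levels scale with Z²:
E_n = -13.6057 Z² / n² eV

For B⁴⁺ (Z = 5) at n = 6:
E_6 = -13.6057 × 5² / 6²
E_6 = -13.6057 × 25 / 36
E_6 = -340.1425 / 36
E_6 = -9.448403 eV

The energy is 25 times more negative than hydrogen at the same n due to the stronger nuclear charge.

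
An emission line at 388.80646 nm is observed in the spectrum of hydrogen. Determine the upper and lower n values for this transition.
n = 8 → n = 2

First, find the photon energy from the wavelength (hc = 1239.84 eV·nm):
E = hc/λ = 1239.84 eV·nm / 388.80646 nm = 3.1888359 eV

The energy levels of hydrogen satisfy E_n = -13.6057 / n² eV, so an emission n_i → n_f releases
ΔE = 13.6057 × (1/n_f² − 1/n_i²) eV.

Setting ΔE equal to the photon energy:
1/n_f² − 1/n_i² = 3.1888359 / 13.6057 = 0.23437500

Since 1/n_i² must be positive, we need 1/n_f² > 0.23437500, i.e. n_f ≤ 2. For each allowed n_f, solve n_i = (1/n_f² − 0.23437500)^(−1/2) and check whether it is a whole number:
  n_f = 1: 1/n_i² = 1.00000000 − 0.23437500 = 0.76562500 → n_i = 1.143  (not an integer) ✗
  n_f = 2: 1/n_i² = 0.25000000 − 0.23437500 = 0.01562500 → n_i = 8.000  → integer, n_i = 8 ✓

Only n_f = 2 gives an integer upper level, n_i = 8.

The transition is from n = 8 to n = 2 (emission).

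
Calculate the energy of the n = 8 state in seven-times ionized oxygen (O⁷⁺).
-13.6057 eV

For hydrogen-like ions, the energy levels scale with Z²:
E_n = -13.6057 Z² / n² eV

For O⁷⁺ (Z = 8) at n = 8:
E_8 = -13.6057 × 8² / 8²
E_8 = -13.6057 × 64 / 64
E_8 = -870.7648 / 64
E_8 = -13.6057 eV

The energy is 64 times more negative than hydrogen at the same n due to the stronger nuclear charge.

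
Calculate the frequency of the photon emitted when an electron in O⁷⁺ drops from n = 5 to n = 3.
1.49724e+16 Hz

First, find the transition energy:
E_5 = -13.6057 × 8² / 5² = -34.83059200 eV
E_3 = -13.6057 × 8² / 3² = -96.75164444 eV
|ΔE| = |E_3 - E_5| = 61.92105244 eV

Convert to Joules: E = 61.92105244 eV × (1.602177 × 10⁻¹⁹ J/eV) = 9.9208486e-18 J

Using E = hf:
f = E/h = 9.9208486e-18 J / (6.62607 × 10⁻³⁴ J·s)
f = 1.49724e+16 Hz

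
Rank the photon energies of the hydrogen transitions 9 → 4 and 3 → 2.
3 → 2

Calculate the energy for each transition:

Transition 9 → 4:
ΔE₁ = |E_4 - E_9| = |-13.6057/4² - (-13.6057/9²)|
ΔE₁ = |-0.850356250000 - (-0.167971604938)| = 0.682384645 eV

Transition 3 → 2:
ΔE₂ = |E_2 - E_3| = |-13.6057/2² - (-13.6057/3²)|
ΔE₂ = |-3.401425000000 - (-1.511744444444)| = 1.889680556 eV

Since 1.889680556 eV > 0.682384645 eV, the transition 3 → 2 emits the more energetic photon.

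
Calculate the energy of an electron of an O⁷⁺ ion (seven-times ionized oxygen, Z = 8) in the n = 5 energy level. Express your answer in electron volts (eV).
-34.8306 eV

The energy levels of a hydrogen-like atom are given by:
E_n = -13.6057 Z² / n² eV  (with Z = 8 for O⁷⁺)

For n = 5:
E_5 = -13.6057 × 8² / 5²
E_5 = -13.6057 × 64 / 25
E_5 = -34.8306 eV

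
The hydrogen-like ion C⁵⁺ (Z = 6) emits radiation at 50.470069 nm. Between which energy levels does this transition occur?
n = 9 → n = 4

First, find the photon energy from the wavelength (hc = 1239.84 eV·nm):
E = hc/λ = 1239.84 eV·nm / 50.470069 nm = 24.565847 eV

The energy levels of C⁵⁺ satisfy E_n = -13.6057 × 6² / n² eV, so an emission n_i → n_f releases
ΔE = 13.6057 × 6² × (1/n_f² − 1/n_i²) eV.

Setting ΔE equal to the photon energy:
1/n_f² − 1/n_i² = 24.565847 / (13.6057 × 6²) = 0.050154321

Since 1/n_i² must be positive, we need 1/n_f² > 0.050154321, i.e. n_f ≤ 4. For each allowed n_f, solve n_i = (1/n_f² − 0.050154321)^(−1/2) and check whether it is a whole number:
  n_f = 1: 1/n_i² = 1.000000000 − 0.050154321 = 0.949845679 → n_i = 1.026  (not an integer) ✗
  n_f = 2: 1/n_i² = 0.250000000 − 0.050154321 = 0.199845679 → n_i = 2.237  (not an integer) ✗
  n_f = 3: 1/n_i² = 0.111111111 − 0.050154321 = 0.060956790 → n_i = 4.050  (not an integer) ✗
  n_f = 4: 1/n_i² = 0.062500000 − 0.050154321 = 0.012345679 → n_i = 9.000  → integer, n_i = 9 ✓

Only n_f = 4 gives an integer upper level, n_i = 9.

The transition is from n = 9 to n = 4 (emission).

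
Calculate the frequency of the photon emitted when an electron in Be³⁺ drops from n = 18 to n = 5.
1.943e+15 Hz

First, find the transition energy:
E_18 = -13.6057 × 4² / 18² = -0.671886 eV
E_5 = -13.6057 × 4² / 5² = -8.707648 eV
|ΔE| = |E_5 - E_18| = 8.035762 eV

Convert to Joules: E = 8.035762 eV × (1.602177 × 10⁻¹⁹ J/eV) = 1.28747e-18 J

Using E = hf:
f = E/h = 1.28747e-18 J / (6.62607 × 10⁻³⁴ J·s)
f = 1.943e+15 Hz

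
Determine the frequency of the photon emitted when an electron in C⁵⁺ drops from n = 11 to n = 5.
3.7586e+15 Hz

First, find the transition energy:
E_11 = -13.6057 × 6² / 11² = -4.0479769 eV
E_5 = -13.6057 × 6² / 5² = -19.5922080 eV
|ΔE| = |E_5 - E_11| = 15.5442311 eV

Convert to Joules: E = 15.5442311 eV × (1.602177 × 10⁻¹⁹ J/eV) = 2.490461e-18 J

Using E = hf:
f = E/h = 2.490461e-18 J / (6.62607 × 10⁻³⁴ J·s)
f = 3.7586e+15 Hz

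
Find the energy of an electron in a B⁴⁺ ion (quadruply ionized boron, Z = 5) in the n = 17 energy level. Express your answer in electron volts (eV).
-1.1770 eV

The energy levels of a hydrogen-like atom are given by:
E_n = -13.6057 Z² / n² eV  (with Z = 5 for B⁴⁺)

For n = 17:
E_17 = -13.6057 × 5² / 17²
E_17 = -13.6057 × 25 / 289
E_17 = -1.1770 eV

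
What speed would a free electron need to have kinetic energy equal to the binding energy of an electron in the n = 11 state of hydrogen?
1.989e+05 m/s (or 0.0663% of c)

The binding energy at n = 11 for hydrogen is:
E_11 = -13.6057/11² = -0.1124438 eV
|E_11| = 0.1124438 eV

Convert to Joules:
KE = 0.1124438 eV × (1.602177 × 10⁻¹⁹ J/eV) = 1.80155e-20 J

Using KE = ½mv²:
v = √(2·KE/m_e)
v = √(2 × 1.80155e-20 J / 9.10938 × 10⁻³¹ kg)
v = 1.989e+05 m/s

This is approximately 0.0663% the speed of light.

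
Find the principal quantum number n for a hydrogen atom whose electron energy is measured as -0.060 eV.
n = 15

The exact energy levels follow E_n = -13.6057 eV / n².

The measured value (-0.060 eV) is reported to only 2 significant figures, so we must test candidate n values and see which one matches to that precision.

Candidate energies:
  n = 13:  E = -13.6057/13² = -0.08051 eV
  n = 14:  E = -13.6057/14² = -0.06942 eV
  n = 15:  E = -13.6057/15² = -0.06047 eV  ← matches
  n = 16:  E = -13.6057/16² = -0.05315 eV
  n = 17:  E = -13.6057/17² = -0.04708 eV

Checking against the measurement of -0.060 eV (2 sig figs), only n = 15 agrees:
E_15 = -0.06047 eV, which rounds to -0.060 eV ✓

Therefore n = 15.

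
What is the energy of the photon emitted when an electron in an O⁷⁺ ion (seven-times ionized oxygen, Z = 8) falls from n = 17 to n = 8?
10.592673 eV

The energy levels are E_n = -13.6057 Z² eV / n².

Energy at n = 17: E_17 = -13.6057 × 8² / 17² = -3.013026990 eV
Energy at n = 8: E_8 = -13.6057 × 8² / 8² = -13.605700000 eV

For emission (electron falling to lower state), the photon energy is:
E_photon = E_17 - E_8 = |-3.013026990 - (-13.605700000)|
E_photon = 10.592673 eV

This energy is carried away by the emitted photon.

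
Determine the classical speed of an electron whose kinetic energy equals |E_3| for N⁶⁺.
5.1046e+06 m/s (or 1.70272% of c)

The binding energy at n = 3 for N⁶⁺ is:
E_3 = -13.6057 × 7²/3² = -74.0754778 eV
|E_3| = 74.0754778 eV

Convert to Joules:
KE = 74.0754778 eV × (1.602177 × 10⁻¹⁹ J/eV) = 1.186820e-17 J

Using KE = ½mv²:
v = √(2·KE/m_e)
v = √(2 × 1.186820e-17 J / 9.10938 × 10⁻³¹ kg)
v = 5.1046e+06 m/s

This is approximately 1.70272% the speed of light.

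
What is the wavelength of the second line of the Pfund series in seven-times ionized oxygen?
72.6758 nm

The lines of a series are numbered from the longest wavelength (smallest ΔE) outward; the second line is the transition from n = n_f + 2 to n_f.
The Pfund series has all transitions ending at n_f = 5.

For O⁷⁺ (Z = 8), the second line (β-line) is the jump from n = 7 to n = 5:
E_7 = -13.6057 × 8² / 7² = -17.770710 eV
E_5 = -13.6057 × 8² / 5² = -34.830592 eV
ΔE = E_7 - E_5 = 17.059882 eV

λ = hc/E = 1239.84 eV·nm / 17.059882 eV
λ = 72.6758 nm

This is the β-line of the Pfund series in O⁷⁺.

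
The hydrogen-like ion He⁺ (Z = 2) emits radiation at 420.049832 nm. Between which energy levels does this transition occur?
n = 11 → n = 4

First, find the photon energy from the wavelength (hc = 1239.84 eV·nm):
E = hc/λ = 1239.84 eV·nm / 420.049832 nm = 2.9516498 eV

The energy levels of He⁺ satisfy E_n = -13.6057 × 2² / n² eV, so an emission n_i → n_f releases
ΔE = 13.6057 × 2² × (1/n_f² − 1/n_i²) eV.

Setting ΔE equal to the photon energy:
1/n_f² − 1/n_i² = 2.9516498 / (13.6057 × 2²) = 0.054235537

Since 1/n_i² must be positive, we need 1/n_f² > 0.054235537, i.e. n_f ≤ 4. For each allowed n_f, solve n_i = (1/n_f² − 0.054235537)^(−1/2) and check whether it is a whole number:
  n_f = 1: 1/n_i² = 1.000000000 − 0.054235537 = 0.945764463 → n_i = 1.028  (not an integer) ✗
  n_f = 2: 1/n_i² = 0.250000000 − 0.054235537 = 0.195764463 → n_i = 2.260  (not an integer) ✗
  n_f = 3: 1/n_i² = 0.111111111 − 0.054235537 = 0.056875574 → n_i = 4.193  (not an integer) ✗
  n_f = 4: 1/n_i² = 0.062500000 − 0.054235537 = 0.008264463 → n_i = 11.000  → integer, n_i = 11 ✓

Only n_f = 4 gives an integer upper level, n_i = 11.

The transition is from n = 11 to n = 4 (emission).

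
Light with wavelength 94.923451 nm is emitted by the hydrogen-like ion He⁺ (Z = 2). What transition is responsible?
n = 10 → n = 2

First, find the photon energy from the wavelength (hc = 1239.84 eV·nm):
E = hc/λ = 1239.84 eV·nm / 94.923451 nm = 13.061472 eV

The energy levels of He⁺ satisfy E_n = -13.6057 × 2² / n² eV, so an emission n_i → n_f releases
ΔE = 13.6057 × 2² × (1/n_f² − 1/n_i²) eV.

Setting ΔE equal to the photon energy:
1/n_f² − 1/n_i² = 13.061472 / (13.6057 × 2²) = 0.24000000

Since 1/n_i² must be positive, we need 1/n_f² > 0.24000000, i.e. n_f ≤ 2. For each allowed n_f, solve n_i = (1/n_f² − 0.24000000)^(−1/2) and check whether it is a whole number:
  n_f = 1: 1/n_i² = 1.00000000 − 0.24000000 = 0.76000000 → n_i = 1.147  (not an integer) ✗
  n_f = 2: 1/n_i² = 0.25000000 − 0.24000000 = 0.01000000 → n_i = 10.000  → integer, n_i = 10 ✓

Only n_f = 2 gives an integer upper level, n_i = 10.

The transition is from n = 10 to n = 2 (emission).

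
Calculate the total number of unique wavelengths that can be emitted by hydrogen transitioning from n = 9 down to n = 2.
28

The electron can occupy levels n = 2, 3, ..., 9 during de-excitation — that is m = 9 - 2 + 1 = 8 distinct levels.

The number of distinct spectral lines equals the number of ways to choose 2 of these m levels (each pair gives one possible emission transition):

Number of lines = m(m-1)/2 = 8×7/2 = 28

These correspond to all possible transitions between the 8 levels:
9 → 8, 9 → 7, 9 → 6, 9 → 5, 9 → 4, 9 → 3, 9 → 2, 8 → 7...

Each transition produces a photon with a unique energy (and thus wavelength). This count does not depend on Z.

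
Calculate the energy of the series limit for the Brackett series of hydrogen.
0.850 eV

The series limit corresponds to the transition from n = ∞ to n = 4.
This is the highest energy (shortest wavelength) transition in the Brackett series.

E_∞ = 0 eV
E_4 = -13.6057 / 4² = -0.850 eV

Energy at series limit:
ΔE = E_∞ - E_4 = 0 - (-0.850) = 0.850 eV

This energy equals the ionization energy from the n = 4 state of hydrogen.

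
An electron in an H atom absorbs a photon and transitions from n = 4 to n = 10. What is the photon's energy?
0.71 eV

The energy levels of a hydrogen-like atom are E_n = -13.6057 eV / n².

Energy at n = 4: E_4 = -13.6057 / 4² = -0.85036 eV
Energy at n = 10: E_10 = -13.6057 / 10² = -0.13606 eV

The excitation energy is the difference:
ΔE = E_10 - E_4
ΔE = -0.13606 - (-0.85036)
ΔE = 0.71 eV

Since this is positive, energy must be absorbed (photon absorption).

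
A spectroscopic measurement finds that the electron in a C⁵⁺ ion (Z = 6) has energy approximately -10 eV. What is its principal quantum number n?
n = 7

The exact energy levels follow E_n = -13.6057 Z² / n² eV with Z = 6.

The measured value (-10 eV) is reported to only 2 significant figures, so we must test candidate n values and see which one matches to that precision.

Candidate energies:
  n = 5:  E = -13.6057 × 6² / 5² = -19.592208 eV
  n = 6:  E = -13.6057 × 6² / 6² = -13.605700 eV
  n = 7:  E = -13.6057 × 6² / 7² = -9.996024 eV  ← matches
  n = 8:  E = -13.6057 × 6² / 8² = -7.653206 eV
  n = 9:  E = -13.6057 × 6² / 9² = -6.046978 eV

Checking against the measurement of -10 eV (2 sig figs), only n = 7 agrees:
E_7 = -9.996024 eV, which rounds to -10 eV ✓

Therefore n = 7.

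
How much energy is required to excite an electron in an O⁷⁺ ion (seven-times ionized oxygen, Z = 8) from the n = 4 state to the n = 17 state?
51.410 eV

The energy levels of a hydrogen-like atom are E_n = -13.6057 Z² eV / n².

Energy at n = 4: E_4 = -13.6057 × 8² / 4² = -54.422800 eV
Energy at n = 17: E_17 = -13.6057 × 8² / 17² = -3.013027 eV

The excitation energy is the difference:
ΔE = E_17 - E_4
ΔE = -3.013027 - (-54.422800)
ΔE = 51.410 eV

Since this is positive, energy must be absorbed (photon absorption).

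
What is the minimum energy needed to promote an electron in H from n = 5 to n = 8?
0.332 eV

The energy levels of a hydrogen-like atom are E_n = -13.6057 eV / n².

Energy at n = 5: E_5 = -13.6057 / 5² = -0.544228 eV
Energy at n = 8: E_8 = -13.6057 / 8² = -0.212589 eV

The excitation energy is the difference:
ΔE = E_8 - E_5
ΔE = -0.212589 - (-0.544228)
ΔE = 0.332 eV

Since this is positive, energy must be absorbed (photon absorption).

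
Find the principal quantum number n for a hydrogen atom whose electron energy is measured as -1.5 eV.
n = 3

The exact energy levels follow E_n = -13.6057 eV / n².

The measured value (-1.5 eV) is reported to only 2 significant figures, so we must test candidate n values and see which one matches to that precision.

Candidate energies:
  n = 1:  E = -13.6057/1² = -13.60570 eV
  n = 2:  E = -13.6057/2² = -3.40143 eV
  n = 3:  E = -13.6057/3² = -1.51174 eV  ← matches
  n = 4:  E = -13.6057/4² = -0.85036 eV
  n = 5:  E = -13.6057/5² = -0.54423 eV

Checking against the measurement of -1.5 eV (2 sig figs), only n = 3 agrees:
E_3 = -1.51174 eV, which rounds to -1.5 eV ✓

Therefore n = 3.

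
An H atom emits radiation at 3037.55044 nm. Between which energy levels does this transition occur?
n = 10 → n = 5

First, find the photon energy from the wavelength (hc = 1239.84 eV·nm):
E = hc/λ = 1239.84 eV·nm / 3037.55044 nm = 0.40817100 eV

The energy levels of hydrogen satisfy E_n = -13.6057 / n² eV, so an emission n_i → n_f releases
ΔE = 13.6057 × (1/n_f² − 1/n_i²) eV.

Setting ΔE equal to the photon energy:
1/n_f² − 1/n_i² = 0.40817100 / 13.6057 = 0.030000000

Since 1/n_i² must be positive, we need 1/n_f² > 0.030000000, i.e. n_f ≤ 5. For each allowed n_f, solve n_i = (1/n_f² − 0.030000000)^(−1/2) and check whether it is a whole number:
  n_f = 1: 1/n_i² = 1.000000000 − 0.030000000 = 0.970000000 → n_i = 1.015  (not an integer) ✗
  n_f = 2: 1/n_i² = 0.250000000 − 0.030000000 = 0.220000000 → n_i = 2.132  (not an integer) ✗
  n_f = 3: 1/n_i² = 0.111111111 − 0.030000000 = 0.081111111 → n_i = 3.511  (not an integer) ✗
  n_f = 4: 1/n_i² = 0.062500000 − 0.030000000 = 0.032500000 → n_i = 5.547  (not an integer) ✗
  n_f = 5: 1/n_i² = 0.040000000 − 0.030000000 = 0.010000000 → n_i = 10.000  → integer, n_i = 10 ✓

Only n_f = 5 gives an integer upper level, n_i = 10.

The transition is from n = 10 to n = 5 (emission).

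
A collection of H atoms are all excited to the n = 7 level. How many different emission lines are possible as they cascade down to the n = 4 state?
6

The electron can occupy levels n = 4, 5, ..., 7 during de-excitation — that is m = 7 - 4 + 1 = 4 distinct levels.

The number of distinct spectral lines equals the number of ways to choose 2 of these m levels (each pair gives one possible emission transition):

Number of lines = m(m-1)/2 = 4×3/2 = 6

These correspond to all possible transitions between the 4 levels:
7 → 6, 7 → 5, 7 → 4, 6 → 5, 6 → 4, 5 → 4

Each transition produces a photon with a unique energy (and thus wavelength). This count does not depend on Z.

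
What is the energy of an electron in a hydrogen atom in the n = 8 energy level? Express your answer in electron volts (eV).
-0.2126 eV

The energy levels of a hydrogen-like atom are given by:
E_n = -13.6057 eV / n²

For n = 8:
E_8 = -13.6057 eV / 8²
E_8 = -13.6057 eV / 64
E_8 = -0.2126 eV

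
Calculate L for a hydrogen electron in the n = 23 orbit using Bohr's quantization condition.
2.43e-33 J·s (or 23ℏ)

In the Bohr model, angular momentum is quantized:
L = nℏ

where ℏ = h/(2π) = 1.0546e-34 J·s

For n = 23:
L = 23 × 1.0546e-34 J·s
L = 2.43e-33 J·s

This can also be written as L = 23ℏ.
The angular momentum is an integer multiple of the reduced Planck constant.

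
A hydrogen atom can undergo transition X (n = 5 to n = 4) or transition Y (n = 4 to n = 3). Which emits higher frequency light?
4 → 3

Calculate the energy for each transition:

Transition 5 → 4:
ΔE₁ = |E_4 - E_5| = |-13.6057/4² - (-13.6057/5²)|
ΔE₁ = |-0.85035625000 - (-0.54422800000)| = 0.30612825 eV

Transition 4 → 3:
ΔE₂ = |E_3 - E_4| = |-13.6057/3² - (-13.6057/4²)|
ΔE₂ = |-1.51174444444 - (-0.85035625000)| = 0.66138819 eV

Since 0.66138819 eV > 0.30612825 eV, the transition 4 → 3 emits the more energetic photon.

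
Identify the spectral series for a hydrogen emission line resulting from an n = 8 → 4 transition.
Brackett series

The spectral series in hydrogen are named based on the final (lower) energy level:
- Lyman series: n_final = 1 (ultraviolet)
- Balmer series: n_final = 2 (visible/near-UV)
- Paschen series: n_final = 3 (infrared)
- Brackett series: n_final = 4 (infrared)
- Pfund series: n_final = 5 (far infrared)

Since this transition ends at n = 4, it belongs to the Brackett series.

For reference, this 8 → 4 line has photon energy
ΔE = 13.6057 eV × (1/4² - 1/8²) = 0.637767188 eV,
corresponding to wavelength λ = hc/ΔE = 1239.84 eV·nm / 0.637767188 eV = 1944.032 nm in the infrared region.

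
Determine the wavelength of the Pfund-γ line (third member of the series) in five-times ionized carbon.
103.84788 nm

The lines of a series are numbered from the longest wavelength (smallest ΔE) outward; the third line is the transition from n = n_f + 3 to n_f.
The Pfund series has all transitions ending at n_f = 5.

For C⁵⁺ (Z = 6), the third line (γ-line) is the jump from n = 8 to n = 5:
E_8 = -13.6057 × 6² / 8² = -7.65320625 eV
E_5 = -13.6057 × 6² / 5² = -19.59220800 eV
ΔE = E_8 - E_5 = 11.93900175 eV

λ = hc/E = 1239.84 eV·nm / 11.93900175 eV
λ = 103.84788 nm

This is the γ-line of the Pfund series in C⁵⁺.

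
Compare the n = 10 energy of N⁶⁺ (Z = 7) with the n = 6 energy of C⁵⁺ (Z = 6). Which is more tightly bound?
C⁵⁺ at n = 6 (E = -13.6057 eV)

Using E_n = -13.6057 Z² / n² eV:

N⁶⁺ (Z = 7) at n = 10:
E = -13.6057 × 7² / 10² = -13.6057 × 49 / 100 = -6.6667930 eV

C⁵⁺ (Z = 6) at n = 6:
E = -13.6057 × 6² / 6² = -13.6057 × 36 / 36 = -13.6057000 eV

Since -13.6057000 eV < -6.6667930 eV,
C⁵⁺ at n = 6 is more tightly bound (requires more energy to ionize).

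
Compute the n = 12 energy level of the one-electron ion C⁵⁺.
-3.40143 eV

For hydrogen-like ions, the energy levels scale with Z²:
E_n = -13.6057 Z² / n² eV

For C⁵⁺ (Z = 6) at n = 12:
E_12 = -13.6057 × 6² / 12²
E_12 = -13.6057 × 36 / 144
E_12 = -489.8052 / 144
E_12 = -3.40143 eV

The energy is 36 times more negative than hydrogen at the same n due to the stronger nuclear charge.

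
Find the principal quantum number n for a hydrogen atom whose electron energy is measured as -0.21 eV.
n = 8

The exact energy levels follow E_n = -13.6057 eV / n².

The measured value (-0.21 eV) is reported to only 2 significant figures, so we must test candidate n values and see which one matches to that precision.

Candidate energies:
  n = 6:  E = -13.6057/6² = -0.37794 eV
  n = 7:  E = -13.6057/7² = -0.27767 eV
  n = 8:  E = -13.6057/8² = -0.21259 eV  ← matches
  n = 9:  E = -13.6057/9² = -0.16797 eV
  n = 10:  E = -13.6057/10² = -0.13606 eV

Checking against the measurement of -0.21 eV (2 sig figs), only n = 8 agrees:
E_8 = -0.21259 eV, which rounds to -0.21 eV ✓

Therefore n = 8.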